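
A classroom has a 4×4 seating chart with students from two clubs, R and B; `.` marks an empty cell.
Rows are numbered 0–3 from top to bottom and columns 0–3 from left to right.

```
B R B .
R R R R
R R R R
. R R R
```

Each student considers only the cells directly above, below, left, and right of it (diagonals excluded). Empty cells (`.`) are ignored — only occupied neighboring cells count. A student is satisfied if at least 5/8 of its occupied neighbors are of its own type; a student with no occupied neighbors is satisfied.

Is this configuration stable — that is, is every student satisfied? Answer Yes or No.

Row 0: (0,0)B 0/2 ✗ · (0,1)R 1/3 ✗ · (0,2)B 0/2 ✗
Row 1: (1,0)R 2/3 ✓ · (1,1)R 4/4 ✓ · (1,2)R 3/4 ✓ · (1,3)R 2/2 ✓
Row 2: (2,0)R 2/2 ✓ · (2,1)R 4/4 ✓ · (2,2)R 4/4 ✓ · (2,3)R 3/3 ✓
Row 3: (3,1)R 2/2 ✓ · (3,2)R 3/3 ✓ · (3,3)R 2/2 ✓
For instance (0,0) has only 0/2 same-type neighbors, below 5/8.

No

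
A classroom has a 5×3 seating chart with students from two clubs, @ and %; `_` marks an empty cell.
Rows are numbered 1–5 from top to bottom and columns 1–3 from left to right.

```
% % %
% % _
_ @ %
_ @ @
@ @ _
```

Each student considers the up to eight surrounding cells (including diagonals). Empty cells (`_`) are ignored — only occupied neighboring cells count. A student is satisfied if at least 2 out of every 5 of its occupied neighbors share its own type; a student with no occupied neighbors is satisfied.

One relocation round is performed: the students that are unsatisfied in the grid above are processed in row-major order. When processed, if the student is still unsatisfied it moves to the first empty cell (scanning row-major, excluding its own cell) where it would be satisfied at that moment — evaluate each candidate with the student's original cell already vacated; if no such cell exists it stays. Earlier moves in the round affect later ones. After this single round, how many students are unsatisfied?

0

Initially unsatisfied (in order): (3,3).
  (3,3) → (2,3).
Resulting grid:
% % %
% % %
_ @ _
_ @ @
@ @ _
All satisfied now.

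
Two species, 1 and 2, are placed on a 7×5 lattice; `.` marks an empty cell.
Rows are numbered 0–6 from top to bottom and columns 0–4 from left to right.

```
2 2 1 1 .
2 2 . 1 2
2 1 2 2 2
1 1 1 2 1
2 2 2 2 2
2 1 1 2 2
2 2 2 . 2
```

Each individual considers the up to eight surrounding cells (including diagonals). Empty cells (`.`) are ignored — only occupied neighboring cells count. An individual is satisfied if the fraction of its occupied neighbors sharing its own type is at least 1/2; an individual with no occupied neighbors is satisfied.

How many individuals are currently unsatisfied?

Row 0: (0,0)2 3/3 satisfied · (0,1)2 3/4 satisfied · (0,2)1 2/4 satisfied · (0,3)1 2/3 satisfied
Row 1: (1,0)2 4/5 satisfied · (1,1)2 5/7 satisfied · (1,3)1 2/6 not · (1,4)2 2/4 satisfied
Row 2: (2,0)2 2/5 not · (2,1)1 3/7 not · (2,2)2 3/7 not · (2,3)2 4/7 satisfied · (2,4)2 3/5 satisfied
Row 3: (3,0)1 2/5 not · (3,1)1 3/8 not · (3,2)1 2/8 not · (3,3)2 6/8 satisfied · (3,4)1 0/5 not
Row 4: (4,0)2 2/5 not · (4,1)2 3/8 not · (4,2)2 4/8 satisfied · (4,3)2 5/8 satisfied · (4,4)2 4/5 satisfied
Row 5: (5,0)2 4/5 satisfied · (5,1)1 1/8 not · (5,2)1 1/7 not · (5,3)2 6/7 satisfied · (5,4)2 4/4 satisfied
Row 6: (6,0)2 2/3 satisfied · (6,1)2 3/5 satisfied · (6,2)2 2/4 satisfied · (6,4)2 2/2 satisfied
Unsatisfied: (1,3), (2,0), (2,1), (2,2), (3,0), (3,1), (3,2), (3,4), (4,0), (4,1), (5,1), (5,2) — 12 in total.

12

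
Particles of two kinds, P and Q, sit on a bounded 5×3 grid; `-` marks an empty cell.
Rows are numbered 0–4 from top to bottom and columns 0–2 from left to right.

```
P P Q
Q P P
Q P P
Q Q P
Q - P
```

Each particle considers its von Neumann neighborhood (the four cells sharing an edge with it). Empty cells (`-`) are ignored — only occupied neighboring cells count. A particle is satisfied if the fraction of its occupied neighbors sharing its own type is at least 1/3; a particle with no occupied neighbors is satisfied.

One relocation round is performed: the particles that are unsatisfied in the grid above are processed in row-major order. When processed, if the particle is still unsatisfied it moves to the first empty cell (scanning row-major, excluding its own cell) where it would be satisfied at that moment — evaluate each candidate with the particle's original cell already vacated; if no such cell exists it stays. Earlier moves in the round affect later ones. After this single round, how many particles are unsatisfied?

0

Initially unsatisfied (in order): (0,2).
  (0,2) → (4,1).
Resulting grid:
P P -
Q P P
Q P P
Q Q P
Q Q P
All satisfied now.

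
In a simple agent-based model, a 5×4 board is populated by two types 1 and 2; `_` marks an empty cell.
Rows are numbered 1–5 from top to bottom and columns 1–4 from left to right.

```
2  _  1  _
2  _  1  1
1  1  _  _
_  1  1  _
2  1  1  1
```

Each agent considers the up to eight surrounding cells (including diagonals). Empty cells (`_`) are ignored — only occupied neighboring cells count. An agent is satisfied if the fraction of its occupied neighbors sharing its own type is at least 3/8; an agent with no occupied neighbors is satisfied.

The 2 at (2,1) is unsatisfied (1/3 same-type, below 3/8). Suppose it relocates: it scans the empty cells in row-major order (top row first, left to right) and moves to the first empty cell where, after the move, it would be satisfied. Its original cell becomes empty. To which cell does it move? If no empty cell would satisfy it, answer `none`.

Vacating (2,1). Empty cells in order:
  (1,2): 1/3 same-type → still unsatisfied.
  (1,4): 0/3 same-type → still unsatisfied.
  (2,2): 1/5 same-type → still unsatisfied.
  (3,3): 0/5 same-type → still unsatisfied.
  (3,4): 0/3 same-type → still unsatisfied.
  (4,1): 1/5 same-type → still unsatisfied.
  (4,4): 0/3 same-type → still unsatisfied.

none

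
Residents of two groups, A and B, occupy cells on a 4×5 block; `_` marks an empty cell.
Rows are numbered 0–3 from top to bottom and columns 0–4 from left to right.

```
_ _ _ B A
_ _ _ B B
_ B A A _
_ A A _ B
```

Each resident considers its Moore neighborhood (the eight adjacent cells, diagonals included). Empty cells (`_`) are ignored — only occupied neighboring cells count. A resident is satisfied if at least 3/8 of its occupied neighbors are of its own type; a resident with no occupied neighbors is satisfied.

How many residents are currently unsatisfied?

3

(0,3)B 2/3 ✓
(0,4)A 0/3 ✗
(1,3)B 2/5 ✓
(1,4)B 2/4 ✓
(2,1)B 0/3 ✗
(2,2)A 3/5 ✓
(2,3)A 2/5 ✓
(3,1)A 2/3 ✓
(3,2)A 3/4 ✓
(3,4)B 0/1 ✗
Unsatisfied: (0,4), (2,1), (3,4) — 3 in total.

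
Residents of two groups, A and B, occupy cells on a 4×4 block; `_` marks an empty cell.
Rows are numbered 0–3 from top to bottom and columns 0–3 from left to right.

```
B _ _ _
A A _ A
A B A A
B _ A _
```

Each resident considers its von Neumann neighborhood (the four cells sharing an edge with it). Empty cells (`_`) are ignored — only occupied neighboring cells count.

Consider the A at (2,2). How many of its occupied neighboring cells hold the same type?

2

Occupied neighbors of (2,2): (3,2)=A, (2,1)=B, (2,3)=A.
Same type (A): 2 of 3.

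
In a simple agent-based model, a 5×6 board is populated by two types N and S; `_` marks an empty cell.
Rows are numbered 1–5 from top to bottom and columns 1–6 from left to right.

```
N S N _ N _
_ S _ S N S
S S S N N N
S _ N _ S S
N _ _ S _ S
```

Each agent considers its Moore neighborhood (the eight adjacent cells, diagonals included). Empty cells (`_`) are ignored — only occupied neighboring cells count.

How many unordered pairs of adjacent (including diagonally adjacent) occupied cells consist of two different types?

Scan each occupied cell's neighbors to the right and below (and the two forward diagonals) so each pair is counted once.
From row 1: 7 unlike of 9 pairs (running 7/9).
From row 2: 6 unlike of 13 pairs (running 13/22).
From row 3: 8 unlike of 15 pairs (running 21/37).
From row 4: 2 unlike of 6 pairs (running 23/43).
Total adjacent occupied pairs: 43; unlike-type pairs: 23.

23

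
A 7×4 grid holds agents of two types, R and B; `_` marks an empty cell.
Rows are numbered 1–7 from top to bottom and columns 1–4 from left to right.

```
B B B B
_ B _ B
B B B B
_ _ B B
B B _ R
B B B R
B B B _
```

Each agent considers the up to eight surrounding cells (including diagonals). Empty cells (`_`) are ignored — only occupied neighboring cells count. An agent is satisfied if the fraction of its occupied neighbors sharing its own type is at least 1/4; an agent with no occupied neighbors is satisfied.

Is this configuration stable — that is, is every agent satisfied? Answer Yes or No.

Yes

(1,1)B 2/2 ok
(1,2)B 3/3 ok
(1,3)B 4/4 ok
(1,4)B 2/2 ok
(2,2)B 6/6 ok
(2,4)B 4/4 ok
(3,1)B 2/2 ok
(3,2)B 4/4 ok
(3,3)B 6/6 ok
(3,4)B 4/4 ok
(4,3)B 5/6 ok
(4,4)B 3/4 ok
(5,1)B 3/3 ok
(5,2)B 5/5 ok
(5,4)R 1/4 ok
(6,1)B 5/5 ok
(6,2)B 7/7 ok
(6,3)B 4/6 ok
(6,4)R 1/3 ok
(7,1)B 3/3 ok
(7,2)B 5/5 ok
(7,3)B 3/4 ok
All meet the threshold, so the configuration is stable.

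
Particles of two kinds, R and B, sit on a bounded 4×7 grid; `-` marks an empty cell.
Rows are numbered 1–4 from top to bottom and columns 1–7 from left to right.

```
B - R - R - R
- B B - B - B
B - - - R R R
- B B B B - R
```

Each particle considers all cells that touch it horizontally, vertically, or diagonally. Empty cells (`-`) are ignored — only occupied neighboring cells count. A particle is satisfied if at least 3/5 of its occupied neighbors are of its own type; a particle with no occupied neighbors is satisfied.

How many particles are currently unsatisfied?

(1,1)B 1/1 satisfied
(1,3)R 0/2 not
(1,5)R 0/1 not
(1,7)R 0/1 not
(2,2)B 3/4 satisfied
(2,3)B 1/2 not
(2,5)B 0/3 not
(2,7)B 0/3 not
(3,1)B 2/2 satisfied
(3,5)R 1/4 not
(3,6)R 3/6 not
(3,7)R 2/3 satisfied
(4,2)B 2/2 satisfied
(4,3)B 2/2 satisfied
(4,4)B 2/3 satisfied
(4,5)B 1/3 not
(4,7)R 2/2 satisfied
Unsatisfied: (1,3), (1,5), (1,7), (2,3), (2,5), (2,7), (3,5), (3,6), (4,5) — 9 in total.

9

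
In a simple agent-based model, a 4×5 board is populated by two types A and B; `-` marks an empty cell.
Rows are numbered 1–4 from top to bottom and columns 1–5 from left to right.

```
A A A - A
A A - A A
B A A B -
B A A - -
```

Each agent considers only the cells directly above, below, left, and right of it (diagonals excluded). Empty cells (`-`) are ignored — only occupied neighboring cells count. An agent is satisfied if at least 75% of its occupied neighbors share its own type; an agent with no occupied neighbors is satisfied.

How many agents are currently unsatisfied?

7

Row 1: (1,1)A 2/2 ✓ · (1,2)A 3/3 ✓ · (1,3)A 1/1 ✓ · (1,5)A 1/1 ✓
Row 2: (2,1)A 2/3 ✗ · (2,2)A 3/3 ✓ · (2,4)A 1/2 ✗ · (2,5)A 2/2 ✓
Row 3: (3,1)B 1/3 ✗ · (3,2)A 3/4 ✓ · (3,3)A 2/3 ✗ · (3,4)B 0/2 ✗
Row 4: (4,1)B 1/2 ✗ · (4,2)A 2/3 ✗ · (4,3)A 2/2 ✓
Unsatisfied: (2,1), (2,4), (3,1), (3,3), (3,4), (4,1), (4,2) — 7 in total.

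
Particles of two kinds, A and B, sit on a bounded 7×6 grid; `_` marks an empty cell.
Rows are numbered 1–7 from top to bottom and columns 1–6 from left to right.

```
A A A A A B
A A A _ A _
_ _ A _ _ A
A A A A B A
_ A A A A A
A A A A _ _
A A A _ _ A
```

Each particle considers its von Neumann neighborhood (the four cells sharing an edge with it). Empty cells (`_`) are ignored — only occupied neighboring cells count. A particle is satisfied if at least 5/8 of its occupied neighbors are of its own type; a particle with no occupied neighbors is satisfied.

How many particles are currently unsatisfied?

2

(1,1)A 2/2 ok
(1,2)A 3/3 ok
(1,3)A 3/3 ok
(1,4)A 2/2 ok
(1,5)A 2/3 ok
(1,6)B 0/1 unhappy
(2,1)A 2/2 ok
(2,2)A 3/3 ok
(2,3)A 3/3 ok
(2,5)A 1/1 ok
(3,3)A 2/2 ok
(3,6)A 1/1 ok
(4,1)A 1/1 ok
(4,2)A 3/3 ok
(4,3)A 4/4 ok
(4,4)A 2/3 ok
(4,5)B 0/3 unhappy
(4,6)A 2/3 ok
(5,2)A 3/3 ok
(5,3)A 4/4 ok
(5,4)A 4/4 ok
(5,5)A 2/3 ok
(5,6)A 2/2 ok
(6,1)A 2/2 ok
(6,2)A 4/4 ok
(6,3)A 4/4 ok
(6,4)A 2/2 ok
(7,1)A 2/2 ok
(7,2)A 3/3 ok
(7,3)A 2/2 ok
(7,6)A 0/0 ok
Unsatisfied: (1,6), (4,5) — 2 in total.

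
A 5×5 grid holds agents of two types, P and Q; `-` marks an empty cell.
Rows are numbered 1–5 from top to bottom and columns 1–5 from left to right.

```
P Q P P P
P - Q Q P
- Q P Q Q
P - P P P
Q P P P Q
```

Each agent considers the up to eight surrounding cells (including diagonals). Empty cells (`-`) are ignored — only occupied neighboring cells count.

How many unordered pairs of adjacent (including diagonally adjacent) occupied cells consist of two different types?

Scan each occupied cell's neighbors to the right and below (and the two forward diagonals) so each pair is counted once.
From row 1: 8 unlike of 14 pairs (running 8/14).
From row 2: 6 unlike of 11 pairs (running 14/25).
From row 3: 9 unlike of 12 pairs (running 23/37).
From row 4: 3 unlike of 12 pairs (running 26/49).
From row 5: 2 unlike of 4 pairs (running 28/53).
Total adjacent occupied pairs: 53; unlike-type pairs: 28.

28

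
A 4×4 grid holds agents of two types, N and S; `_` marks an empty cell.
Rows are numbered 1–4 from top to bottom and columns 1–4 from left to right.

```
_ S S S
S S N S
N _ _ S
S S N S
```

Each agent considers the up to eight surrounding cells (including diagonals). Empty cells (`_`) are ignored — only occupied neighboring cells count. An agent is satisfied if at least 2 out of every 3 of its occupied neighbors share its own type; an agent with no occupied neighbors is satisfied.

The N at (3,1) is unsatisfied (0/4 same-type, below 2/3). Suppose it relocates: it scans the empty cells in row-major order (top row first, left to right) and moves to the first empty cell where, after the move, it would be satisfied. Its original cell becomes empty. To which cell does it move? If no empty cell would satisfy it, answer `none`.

none

Vacating (3,1). Empty cells in order:
  (1,1): 0/3 same-type → still unsatisfied.
  (3,2): 2/6 same-type → still unsatisfied.
  (3,3): 2/7 same-type → still unsatisfied.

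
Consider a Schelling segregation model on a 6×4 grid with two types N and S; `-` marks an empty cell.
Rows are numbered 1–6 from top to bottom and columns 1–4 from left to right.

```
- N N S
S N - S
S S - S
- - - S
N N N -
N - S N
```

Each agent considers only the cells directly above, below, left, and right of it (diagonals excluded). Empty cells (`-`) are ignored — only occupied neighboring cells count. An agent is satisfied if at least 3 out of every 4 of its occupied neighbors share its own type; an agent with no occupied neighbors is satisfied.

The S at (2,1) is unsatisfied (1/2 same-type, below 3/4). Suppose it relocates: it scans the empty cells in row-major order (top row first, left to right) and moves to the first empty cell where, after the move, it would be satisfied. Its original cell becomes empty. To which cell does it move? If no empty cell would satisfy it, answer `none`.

(3,3)

Vacating (2,1). Empty cells in order:
  (1,1): 0/1 same-type → still unsatisfied.
  (2,3): 1/3 same-type → still unsatisfied.
  (3,3): 2/2 same-type → satisfied — stop here.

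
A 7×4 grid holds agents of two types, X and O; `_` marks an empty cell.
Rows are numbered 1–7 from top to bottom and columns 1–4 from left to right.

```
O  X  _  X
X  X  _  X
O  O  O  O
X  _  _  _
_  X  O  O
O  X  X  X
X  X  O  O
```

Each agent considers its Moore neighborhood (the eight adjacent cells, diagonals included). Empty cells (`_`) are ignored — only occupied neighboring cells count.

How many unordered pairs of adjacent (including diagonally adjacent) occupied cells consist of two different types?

28

Scan each occupied cell's neighbors to the right and below (and the two forward diagonals) so each pair is counted once.
Row 1: O(1,1)–X(1,2)≠ O(1,1)–X(2,1)≠ O(1,1)–X(2,2)≠ X(1,2)–X(2,2)= X(1,2)–X(2,1)= X(1,4)–X(2,4)=  → 3/6 unlike.
Row 2: X(2,1)–X(2,2)= X(2,1)–O(3,1)≠ X(2,1)–O(3,2)≠ X(2,2)–O(3,2)≠ X(2,2)–O(3,3)≠ X(2,2)–O(3,1)≠ X(2,4)–O(3,4)≠ X(2,4)–O(3,3)≠  → 7/8 unlike.
Row 3: O(3,1)–O(3,2)= O(3,1)–X(4,1)≠ O(3,2)–O(3,3)= O(3,2)–X(4,1)≠ O(3,3)–O(3,4)=  → 2/5 unlike.
Row 4: X(4,1)–X(5,2)=  → 0/1 unlike.
Row 5: X(5,2)–O(5,3)≠ X(5,2)–X(6,2)= X(5,2)–X(6,3)= X(5,2)–O(6,1)≠ O(5,3)–O(5,4)= O(5,3)–X(6,3)≠ O(5,3)–X(6,4)≠ O(5,3)–X(6,2)≠ O(5,4)–X(6,4)≠ O(5,4)–X(6,3)≠  → 7/10 unlike.
Row 6: O(6,1)–X(6,2)≠ O(6,1)–X(7,1)≠ O(6,1)–X(7,2)≠ X(6,2)–X(6,3)= X(6,2)–X(7,2)= X(6,2)–O(7,3)≠ X(6,2)–X(7,1)= X(6,3)–X(6,4)= X(6,3)–O(7,3)≠ X(6,3)–O(7,4)≠ X(6,3)–X(7,2)= X(6,4)–O(7,4)≠ X(6,4)–O(7,3)≠  → 8/13 unlike.
Row 7: X(7,1)–X(7,2)= X(7,2)–O(7,3)≠ O(7,3)–O(7,4)=  → 1/3 unlike.
Total adjacent occupied pairs: 46; unlike-type pairs: 28.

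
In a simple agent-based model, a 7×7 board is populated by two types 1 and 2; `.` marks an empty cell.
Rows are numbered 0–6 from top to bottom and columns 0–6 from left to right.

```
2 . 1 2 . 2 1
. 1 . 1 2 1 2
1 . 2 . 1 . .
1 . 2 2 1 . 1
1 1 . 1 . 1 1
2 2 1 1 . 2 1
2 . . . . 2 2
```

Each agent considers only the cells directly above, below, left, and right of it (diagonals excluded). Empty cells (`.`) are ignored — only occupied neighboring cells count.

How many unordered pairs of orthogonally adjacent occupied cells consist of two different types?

17

Scan each occupied cell's neighbors to the right and below so each pair is counted once.
Row 0: 1(0,2)–2(0,3)≠ 2(0,3)–1(1,3)≠ 2(0,5)–1(0,6)≠ 2(0,5)–1(1,5)≠ 1(0,6)–2(1,6)≠  → 5/5 unlike.
Row 1: 1(1,3)–2(1,4)≠ 2(1,4)–1(1,5)≠ 2(1,4)–1(2,4)≠ 1(1,5)–2(1,6)≠  → 4/4 unlike.
Row 2: 1(2,0)–1(3,0)= 2(2,2)–2(3,2)= 1(2,4)–1(3,4)=  → 0/3 unlike.
Row 3: 1(3,0)–1(4,0)= 2(3,2)–2(3,3)= 2(3,3)–1(3,4)≠ 2(3,3)–1(4,3)≠ 1(3,6)–1(4,6)=  → 2/5 unlike.
Row 4: 1(4,0)–1(4,1)= 1(4,0)–2(5,0)≠ 1(4,1)–2(5,1)≠ 1(4,3)–1(5,3)= 1(4,5)–1(4,6)= 1(4,5)–2(5,5)≠ 1(4,6)–1(5,6)=  → 3/7 unlike.
Row 5: 2(5,0)–2(5,1)= 2(5,0)–2(6,0)= 2(5,1)–1(5,2)≠ 1(5,2)–1(5,3)= 2(5,5)–1(5,6)≠ 2(5,5)–2(6,5)= 1(5,6)–2(6,6)≠  → 3/7 unlike.
Row 6: 2(6,5)–2(6,6)=  → 0/1 unlike.
Total adjacent occupied pairs: 32; unlike-type pairs: 17.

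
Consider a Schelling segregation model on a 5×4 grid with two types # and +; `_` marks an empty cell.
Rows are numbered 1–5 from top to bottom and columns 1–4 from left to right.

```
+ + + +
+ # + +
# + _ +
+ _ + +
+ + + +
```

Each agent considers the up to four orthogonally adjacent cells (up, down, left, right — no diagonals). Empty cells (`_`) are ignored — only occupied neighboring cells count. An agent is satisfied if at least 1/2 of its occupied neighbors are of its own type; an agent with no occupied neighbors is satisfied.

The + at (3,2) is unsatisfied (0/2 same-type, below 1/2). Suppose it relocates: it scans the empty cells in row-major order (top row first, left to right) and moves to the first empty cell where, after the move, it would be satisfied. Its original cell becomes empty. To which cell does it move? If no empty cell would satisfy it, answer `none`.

Vacating (3,2). Empty cells in order:
  (3,3): 3/3 same-type → satisfied — stop here.

(3,3)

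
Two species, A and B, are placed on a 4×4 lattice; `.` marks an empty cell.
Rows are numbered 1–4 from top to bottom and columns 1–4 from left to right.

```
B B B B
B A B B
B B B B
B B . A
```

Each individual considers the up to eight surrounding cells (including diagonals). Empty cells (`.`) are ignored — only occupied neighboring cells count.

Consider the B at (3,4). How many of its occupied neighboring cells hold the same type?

Occupied neighbors of (3,4): (2,3)=B, (2,4)=B, (3,3)=B, (4,4)=A.
Same type (B): 3 of 4.

3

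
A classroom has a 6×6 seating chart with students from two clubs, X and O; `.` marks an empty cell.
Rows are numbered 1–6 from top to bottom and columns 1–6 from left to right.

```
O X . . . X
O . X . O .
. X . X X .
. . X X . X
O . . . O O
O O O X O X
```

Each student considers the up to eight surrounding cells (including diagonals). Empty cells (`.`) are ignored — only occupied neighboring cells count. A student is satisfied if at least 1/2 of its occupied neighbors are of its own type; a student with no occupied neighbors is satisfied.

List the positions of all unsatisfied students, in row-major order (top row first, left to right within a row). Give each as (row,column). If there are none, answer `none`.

(1,2), (1,6), (2,1), (2,5), (4,6), (5,5), (6,4), (6,6)

Row 1: (1,1)O 1/2 ✓ · (1,2)X 1/3 ✗ · (1,6)X 0/1 ✗
Row 2: (2,1)O 1/3 ✗ · (2,3)X 3/3 ✓ · (2,5)O 0/3 ✗
Row 3: (3,2)X 2/3 ✓ · (3,4)X 4/5 ✓ · (3,5)X 3/4 ✓
Row 4: (4,3)X 3/3 ✓ · (4,4)X 3/4 ✓ · (4,6)X 1/3 ✗
Row 5: (5,1)O 2/2 ✓ · (5,5)O 2/6 ✗ · (5,6)O 2/4 ✓
Row 6: (6,1)O 2/2 ✓ · (6,2)O 3/3 ✓ · (6,3)O 1/2 ✓ · (6,4)X 0/3 ✗ · (6,5)O 2/4 ✓ · (6,6)X 0/3 ✗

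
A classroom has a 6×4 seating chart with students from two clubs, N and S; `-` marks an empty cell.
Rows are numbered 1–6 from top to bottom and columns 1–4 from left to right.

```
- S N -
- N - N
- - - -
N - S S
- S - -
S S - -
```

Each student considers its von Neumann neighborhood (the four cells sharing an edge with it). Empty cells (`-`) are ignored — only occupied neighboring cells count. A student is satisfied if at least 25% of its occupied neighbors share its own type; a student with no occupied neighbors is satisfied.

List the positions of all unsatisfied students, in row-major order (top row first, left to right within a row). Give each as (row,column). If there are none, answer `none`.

Row 1: (1,2)S 0/2 not · (1,3)N 0/1 not
Row 2: (2,2)N 0/1 not · (2,4)N 0/0 satisfied
Row 4: (4,1)N 0/0 satisfied · (4,3)S 1/1 satisfied · (4,4)S 1/1 satisfied
Row 5: (5,2)S 1/1 satisfied
Row 6: (6,1)S 1/1 satisfied · (6,2)S 2/2 satisfied

(1,2), (1,3), (2,2)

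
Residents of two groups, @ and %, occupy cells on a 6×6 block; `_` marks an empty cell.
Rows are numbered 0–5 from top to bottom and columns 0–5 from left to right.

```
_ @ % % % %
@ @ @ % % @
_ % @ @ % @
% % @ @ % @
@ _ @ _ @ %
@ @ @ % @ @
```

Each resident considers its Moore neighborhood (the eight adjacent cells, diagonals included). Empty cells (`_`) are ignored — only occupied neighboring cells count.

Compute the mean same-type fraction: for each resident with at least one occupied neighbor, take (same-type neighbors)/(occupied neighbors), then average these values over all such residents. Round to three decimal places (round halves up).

Row 0: (0,1)@ 3/4 · (0,2)% 2/5 · (0,3)% 4/5 · (0,4)% 4/5 · (0,5)% 2/3
Row 1: (1,0)@ 2/3 · (1,1)@ 4/6 · (1,2)@ 4/8 · (1,3)% 5/8 · (1,4)% 5/8 · (1,5)@ 1/5
Row 2: (2,1)% 2/7 · (2,2)@ 5/8 · (2,3)@ 4/8 · (2,4)% 3/8 · (2,5)@ 2/5
Row 3: (3,0)% 2/3 · (3,1)% 2/6 · (3,2)@ 4/6 · (3,3)@ 5/7 · (3,4)% 2/7 · (3,5)@ 2/5
Row 4: (4,0)@ 2/4 · (4,2)@ 4/6 · (4,4)@ 4/7 · (4,5)% 1/5
Row 5: (5,0)@ 2/2 · (5,1)@ 4/4 · (5,2)@ 2/3 · (5,3)% 0/4 · (5,4)@ 2/4 · (5,5)@ 2/3
Sum over 32 residents: 3/4 + 2/5 + 4/5 + 4/5 + 2/3 + 2/3 + 4/6 + 4/8 + 5/8 + 5/8 + 1/5 + 2/7 + 5/8 + 4/8 + 3/8 + 2/5 + 2/3 + 2/6 + 4/6 + 5/7 + 2/7 + 2/5 + 2/4 + 4/6 + 4/7 + 1/5 + 2/2 + 4/4 + 2/3 + 0/4 + 2/4 + 2/3 = 1861/105; mean = 1861/105 ÷ 32 = 1861/3360 = 0.553869… → 0.554.

0.554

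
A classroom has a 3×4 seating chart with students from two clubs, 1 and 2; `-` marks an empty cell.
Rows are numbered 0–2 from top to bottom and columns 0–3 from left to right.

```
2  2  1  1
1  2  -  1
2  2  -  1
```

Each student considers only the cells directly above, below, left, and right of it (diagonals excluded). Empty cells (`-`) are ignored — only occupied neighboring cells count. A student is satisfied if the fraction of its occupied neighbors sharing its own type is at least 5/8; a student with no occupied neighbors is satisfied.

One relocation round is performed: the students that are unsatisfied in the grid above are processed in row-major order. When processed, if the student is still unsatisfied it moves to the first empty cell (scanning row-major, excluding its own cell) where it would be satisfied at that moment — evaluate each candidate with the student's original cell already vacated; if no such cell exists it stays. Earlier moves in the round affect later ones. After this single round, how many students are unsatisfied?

Initially unsatisfied (in order): (0,0), (0,2), (1,0), (2,0).
  (0,0): no empty cell satisfies it; stays.
  (0,2): no empty cell satisfies it; stays.
  (1,0) → (1,2).
  (2,0): now satisfied by earlier moves; stays.
Resulting grid:
2 2 1 1
- 2 1 1
2 2 - 1
All satisfied now.

0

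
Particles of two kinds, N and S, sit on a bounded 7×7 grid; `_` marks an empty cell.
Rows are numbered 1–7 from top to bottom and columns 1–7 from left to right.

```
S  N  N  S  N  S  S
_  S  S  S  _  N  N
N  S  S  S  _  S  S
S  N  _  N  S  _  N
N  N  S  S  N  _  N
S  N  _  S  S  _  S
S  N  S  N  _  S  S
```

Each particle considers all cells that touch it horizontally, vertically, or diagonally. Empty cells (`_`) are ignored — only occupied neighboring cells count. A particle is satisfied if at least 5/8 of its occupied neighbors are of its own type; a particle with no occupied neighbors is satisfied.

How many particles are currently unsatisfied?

30

Row 1: (1,1)S 1/2 unhappy · (1,2)N 1/4 unhappy · (1,3)N 1/5 unhappy · (1,4)S 2/4 unhappy · (1,5)N 1/4 unhappy · (1,6)S 1/4 unhappy · (1,7)S 1/3 unhappy
Row 2: (2,2)S 4/7 unhappy · (2,3)S 6/8 ok · (2,4)S 4/6 ok · (2,6)N 2/6 unhappy · (2,7)N 1/5 unhappy
Row 3: (3,1)N 1/4 unhappy · (3,2)S 4/6 ok · (3,3)S 5/7 ok · (3,4)S 4/5 ok · (3,6)S 2/5 unhappy · (3,7)S 1/4 unhappy
Row 4: (4,1)S 1/5 unhappy · (4,2)N 3/7 unhappy · (4,4)N 1/6 unhappy · (4,5)S 3/5 unhappy · (4,7)N 1/3 unhappy
Row 5: (5,1)N 3/5 unhappy · (5,2)N 3/6 unhappy · (5,3)S 2/6 unhappy · (5,4)S 4/6 ok · (5,5)N 1/5 unhappy · (5,7)N 1/2 unhappy
Row 6: (6,1)S 1/5 unhappy · (6,2)N 3/7 unhappy · (6,4)S 4/6 ok · (6,5)S 3/5 unhappy · (6,7)S 2/3 ok
Row 7: (7,1)S 1/3 unhappy · (7,2)N 1/4 unhappy · (7,3)S 1/4 unhappy · (7,4)N 0/3 unhappy · (7,6)S 3/3 ok · (7,7)S 2/2 ok
Unsatisfied: (1,1), (1,2), (1,3), (1,4), (1,5), (1,6), (1,7), (2,2), (2,6), (2,7), (3,1), (3,6), (3,7), (4,1), (4,2), (4,4), (4,5), (4,7), (5,1), (5,2), (5,3), (5,5), (5,7), (6,1), (6,2), (6,5), (7,1), (7,2), (7,3), (7,4) — 30 in total.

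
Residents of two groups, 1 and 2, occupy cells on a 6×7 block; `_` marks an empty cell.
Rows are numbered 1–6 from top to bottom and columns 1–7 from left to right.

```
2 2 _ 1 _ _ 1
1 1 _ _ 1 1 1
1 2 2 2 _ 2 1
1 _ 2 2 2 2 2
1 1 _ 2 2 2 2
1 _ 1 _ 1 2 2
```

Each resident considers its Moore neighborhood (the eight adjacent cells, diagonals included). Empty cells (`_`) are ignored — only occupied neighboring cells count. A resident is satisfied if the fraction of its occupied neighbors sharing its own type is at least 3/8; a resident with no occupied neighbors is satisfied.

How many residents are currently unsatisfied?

(1,1)2 1/3 ✗
(1,2)2 1/3 ✗
(1,4)1 1/1 ✓
(1,7)1 2/2 ✓
(2,1)1 2/5 ✓
(2,2)1 2/6 ✗
(2,5)1 2/4 ✓
(2,6)1 4/5 ✓
(2,7)1 3/4 ✓
(3,1)1 3/4 ✓
(3,2)2 2/6 ✗
(3,3)2 4/5 ✓
(3,4)2 4/5 ✓
(3,6)2 3/7 ✓
(3,7)1 2/5 ✓
(4,1)1 3/4 ✓
(4,3)2 5/6 ✓
(4,4)2 6/6 ✓
(4,5)2 7/7 ✓
(4,6)2 6/7 ✓
(4,7)2 4/5 ✓
(5,1)1 3/3 ✓
(5,2)1 4/5 ✓
(5,4)2 4/6 ✓
(5,5)2 6/7 ✓
(5,6)2 7/8 ✓
(5,7)2 5/5 ✓
(6,1)1 2/2 ✓
(6,3)1 1/2 ✓
(6,5)1 0/4 ✗
(6,6)2 4/5 ✓
(6,7)2 3/3 ✓
Unsatisfied: (1,1), (1,2), (2,2), (3,2), (6,5) — 5 in total.

5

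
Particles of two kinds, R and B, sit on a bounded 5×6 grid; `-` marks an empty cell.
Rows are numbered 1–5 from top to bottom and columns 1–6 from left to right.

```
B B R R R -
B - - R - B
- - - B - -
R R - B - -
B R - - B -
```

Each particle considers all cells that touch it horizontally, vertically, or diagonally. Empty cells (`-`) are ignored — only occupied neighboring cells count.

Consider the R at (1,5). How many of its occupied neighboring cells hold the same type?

2

Occupied neighbors of (1,5): (1,4)=R, (2,4)=R, (2,6)=B.
Same type (R): 2 of 3.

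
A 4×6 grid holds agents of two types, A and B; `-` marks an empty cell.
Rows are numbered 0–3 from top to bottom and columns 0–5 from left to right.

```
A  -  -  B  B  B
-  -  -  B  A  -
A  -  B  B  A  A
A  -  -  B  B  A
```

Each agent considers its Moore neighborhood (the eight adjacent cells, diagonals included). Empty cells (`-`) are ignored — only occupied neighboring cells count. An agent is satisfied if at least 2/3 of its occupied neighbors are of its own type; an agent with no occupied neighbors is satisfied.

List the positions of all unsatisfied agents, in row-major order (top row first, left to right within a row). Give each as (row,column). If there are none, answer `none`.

(0,5), (1,4), (2,4), (3,4)

(0,0)A 0/0 ok
(0,3)B 2/3 ok
(0,4)B 3/4 ok
(0,5)B 1/2 unhappy
(1,3)B 4/6 ok
(1,4)A 2/7 unhappy
(2,0)A 1/1 ok
(2,2)B 3/3 ok
(2,3)B 4/6 ok
(2,4)A 3/7 unhappy
(2,5)A 3/4 ok
(3,0)A 1/1 ok
(3,3)B 3/4 ok
(3,4)B 2/5 unhappy
(3,5)A 2/3 ok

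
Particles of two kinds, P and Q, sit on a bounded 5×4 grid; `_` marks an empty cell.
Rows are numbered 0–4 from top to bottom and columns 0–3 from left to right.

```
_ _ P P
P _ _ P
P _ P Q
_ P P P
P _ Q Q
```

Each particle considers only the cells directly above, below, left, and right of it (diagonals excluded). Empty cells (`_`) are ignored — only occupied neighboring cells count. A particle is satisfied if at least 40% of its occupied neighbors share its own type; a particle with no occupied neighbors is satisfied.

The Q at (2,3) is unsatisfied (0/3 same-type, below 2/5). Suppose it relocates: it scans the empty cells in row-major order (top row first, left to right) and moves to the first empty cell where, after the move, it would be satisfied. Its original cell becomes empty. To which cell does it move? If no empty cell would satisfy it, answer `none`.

Vacating (2,3). Empty cells in order:
  (0,0): 0/1 same-type → still unsatisfied.
  (0,1): 0/1 same-type → still unsatisfied.
  (1,1): 0/1 same-type → still unsatisfied.
  (1,2): 0/3 same-type → still unsatisfied.
  (2,1): 0/3 same-type → still unsatisfied.
  (3,0): 0/3 same-type → still unsatisfied.
  (4,1): 1/3 same-type → still unsatisfied.

none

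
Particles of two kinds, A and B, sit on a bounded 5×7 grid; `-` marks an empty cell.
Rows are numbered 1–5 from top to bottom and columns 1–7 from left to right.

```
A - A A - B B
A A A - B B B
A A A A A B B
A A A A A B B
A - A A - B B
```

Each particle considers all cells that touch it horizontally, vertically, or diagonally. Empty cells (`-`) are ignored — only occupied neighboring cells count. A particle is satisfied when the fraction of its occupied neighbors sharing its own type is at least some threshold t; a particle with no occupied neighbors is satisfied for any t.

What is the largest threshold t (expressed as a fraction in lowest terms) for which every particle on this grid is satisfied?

(1,1)A 2/2
(1,3)A 3/3
(1,4)A 2/3
(1,6)B 4/4
(1,7)B 3/3
(2,1)A 4/4
(2,2)A 7/7
(2,3)A 6/6
(2,5)B 3/6
(2,6)B 6/7
(2,7)B 5/5
(3,1)A 5/5
(3,2)A 8/8
(3,3)A 7/7
(3,4)A 6/7
(3,5)A 3/7
(3,6)B 6/8
(3,7)B 5/5
(4,1)A 4/4
(4,2)A 7/7
(4,3)A 7/7
(4,4)A 7/7
(4,5)A 4/7
(4,6)B 5/7
(4,7)B 5/5
(5,1)A 2/2
(5,3)A 4/4
(5,4)A 4/4
(5,6)B 3/4
(5,7)B 3/3
The smallest same-type fraction is 3/7 at (3,5), which reduces to 3/7. Any threshold above that leaves this particle unsatisfied.

3/7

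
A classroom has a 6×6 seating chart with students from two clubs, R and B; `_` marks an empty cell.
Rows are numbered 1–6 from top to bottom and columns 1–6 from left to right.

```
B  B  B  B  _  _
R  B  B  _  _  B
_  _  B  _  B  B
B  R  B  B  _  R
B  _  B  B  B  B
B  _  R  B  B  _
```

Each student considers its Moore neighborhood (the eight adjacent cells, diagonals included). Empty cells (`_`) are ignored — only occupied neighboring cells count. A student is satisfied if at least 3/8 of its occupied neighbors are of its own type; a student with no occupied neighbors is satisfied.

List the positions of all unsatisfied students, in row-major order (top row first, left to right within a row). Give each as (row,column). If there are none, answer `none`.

(2,1), (4,2), (4,6), (6,3)

Row 1: (1,1)B 2/3 ✓ · (1,2)B 4/5 ✓ · (1,3)B 4/4 ✓ · (1,4)B 2/2 ✓
Row 2: (2,1)R 0/3 ✗ · (2,2)B 5/6 ✓ · (2,3)B 5/5 ✓ · (2,6)B 2/2 ✓
Row 3: (3,3)B 4/5 ✓ · (3,5)B 3/4 ✓ · (3,6)B 2/3 ✓
Row 4: (4,1)B 1/2 ✓ · (4,2)R 0/5 ✗ · (4,3)B 4/5 ✓ · (4,4)B 6/6 ✓ · (4,6)R 0/4 ✗
Row 5: (5,1)B 2/3 ✓ · (5,3)B 4/6 ✓ · (5,4)B 6/7 ✓ · (5,5)B 5/6 ✓ · (5,6)B 2/3 ✓
Row 6: (6,1)B 1/1 ✓ · (6,3)R 0/3 ✗ · (6,4)B 4/5 ✓ · (6,5)B 4/4 ✓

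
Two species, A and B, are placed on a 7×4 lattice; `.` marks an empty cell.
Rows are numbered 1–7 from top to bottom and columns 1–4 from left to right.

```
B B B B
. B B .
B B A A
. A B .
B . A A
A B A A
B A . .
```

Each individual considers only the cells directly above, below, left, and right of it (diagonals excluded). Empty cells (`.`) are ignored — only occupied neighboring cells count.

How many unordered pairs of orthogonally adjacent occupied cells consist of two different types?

Scan each occupied cell's neighbors to the right and below so each pair is counted once.
From row 1: 0 unlike of 5 pairs (running 0/5).
From row 2: 1 unlike of 3 pairs (running 1/8).
From row 3: 3 unlike of 5 pairs (running 4/13).
From row 4: 2 unlike of 2 pairs (running 6/15).
From row 5: 1 unlike of 4 pairs (running 7/19).
From row 6: 4 unlike of 5 pairs (running 11/24).
From row 7: 1 unlike of 1 pairs (running 12/25).
Total adjacent occupied pairs: 25; unlike-type pairs: 12.

12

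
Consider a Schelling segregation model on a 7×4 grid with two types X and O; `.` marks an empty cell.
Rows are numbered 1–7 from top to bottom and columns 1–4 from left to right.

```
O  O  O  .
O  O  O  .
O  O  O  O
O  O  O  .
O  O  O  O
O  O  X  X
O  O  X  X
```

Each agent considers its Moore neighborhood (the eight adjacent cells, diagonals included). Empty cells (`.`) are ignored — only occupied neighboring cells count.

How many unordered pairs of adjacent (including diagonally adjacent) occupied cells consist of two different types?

9

Scan each occupied cell's neighbors to the right and below (and the two forward diagonals) so each pair is counted once.
From row 1: 0 unlike of 9 pairs (running 0/9).
From row 2: 0 unlike of 10 pairs (running 0/19).
From row 3: 0 unlike of 11 pairs (running 0/30).
From row 4: 0 unlike of 10 pairs (running 0/40).
From row 5: 5 unlike of 13 pairs (running 5/53).
From row 6: 3 unlike of 13 pairs (running 8/66).
From row 7: 1 unlike of 3 pairs (running 9/69).
Total adjacent occupied pairs: 69; unlike-type pairs: 9.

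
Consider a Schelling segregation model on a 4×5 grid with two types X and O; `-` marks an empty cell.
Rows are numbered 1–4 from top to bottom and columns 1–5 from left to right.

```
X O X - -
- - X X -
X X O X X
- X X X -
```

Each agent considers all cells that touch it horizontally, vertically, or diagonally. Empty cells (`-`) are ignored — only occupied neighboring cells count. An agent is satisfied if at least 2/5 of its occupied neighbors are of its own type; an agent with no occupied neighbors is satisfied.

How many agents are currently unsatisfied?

(1,1)X 0/1 ✗
(1,2)O 0/3 ✗
(1,3)X 2/3 ✓
(2,3)X 4/6 ✓
(2,4)X 4/5 ✓
(3,1)X 2/2 ✓
(3,2)X 4/5 ✓
(3,3)O 0/7 ✗
(3,4)X 5/6 ✓
(3,5)X 3/3 ✓
(4,2)X 3/4 ✓
(4,3)X 4/5 ✓
(4,4)X 3/4 ✓
Unsatisfied: (1,1), (1,2), (3,3) — 3 in total.

3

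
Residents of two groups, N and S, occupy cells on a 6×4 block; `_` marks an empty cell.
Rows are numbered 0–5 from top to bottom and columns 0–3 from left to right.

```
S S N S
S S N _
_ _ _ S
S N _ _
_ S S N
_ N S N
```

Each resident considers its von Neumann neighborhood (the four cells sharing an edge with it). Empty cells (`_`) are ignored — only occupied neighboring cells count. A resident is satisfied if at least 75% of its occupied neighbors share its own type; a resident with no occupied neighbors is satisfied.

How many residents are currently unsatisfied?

13

(0,0)S 2/2 ok
(0,1)S 2/3 unhappy
(0,2)N 1/3 unhappy
(0,3)S 0/1 unhappy
(1,0)S 2/2 ok
(1,1)S 2/3 unhappy
(1,2)N 1/2 unhappy
(2,3)S 0/0 ok
(3,0)S 0/1 unhappy
(3,1)N 0/2 unhappy
(4,1)S 1/3 unhappy
(4,2)S 2/3 unhappy
(4,3)N 1/2 unhappy
(5,1)N 0/2 unhappy
(5,2)S 1/3 unhappy
(5,3)N 1/2 unhappy
Unsatisfied: (0,1), (0,2), (0,3), (1,1), (1,2), (3,0), (3,1), (4,1), (4,2), (4,3), (5,1), (5,2), (5,3) — 13 in total.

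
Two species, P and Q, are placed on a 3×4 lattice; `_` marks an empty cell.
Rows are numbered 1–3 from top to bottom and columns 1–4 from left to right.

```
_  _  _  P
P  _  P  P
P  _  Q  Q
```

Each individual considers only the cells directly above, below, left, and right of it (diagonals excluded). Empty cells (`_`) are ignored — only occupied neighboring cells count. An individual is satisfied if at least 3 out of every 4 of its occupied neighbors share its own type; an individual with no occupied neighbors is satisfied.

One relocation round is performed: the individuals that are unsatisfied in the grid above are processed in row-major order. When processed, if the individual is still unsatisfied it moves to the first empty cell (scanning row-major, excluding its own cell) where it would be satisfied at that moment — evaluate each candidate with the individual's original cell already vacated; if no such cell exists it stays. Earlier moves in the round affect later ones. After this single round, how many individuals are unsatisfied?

0

Initially unsatisfied (in order): (2,3), (2,4), (3,3), (3,4).
  (2,3) → (1,1).
  (2,4) → (1,2).
  (3,3): now satisfied by earlier moves; stays.
  (3,4): now satisfied by earlier moves; stays.
Resulting grid:
P P _ P
P _ _ _
P _ Q Q
All satisfied now.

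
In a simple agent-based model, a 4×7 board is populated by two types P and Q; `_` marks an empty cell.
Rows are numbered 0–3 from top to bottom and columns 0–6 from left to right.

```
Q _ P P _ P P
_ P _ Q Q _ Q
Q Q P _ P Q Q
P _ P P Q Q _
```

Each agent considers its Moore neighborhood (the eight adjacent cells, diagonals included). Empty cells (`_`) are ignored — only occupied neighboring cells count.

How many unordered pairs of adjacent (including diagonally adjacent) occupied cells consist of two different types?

Scan each occupied cell's neighbors to the right and below (and the two forward diagonals) so each pair is counted once.
From row 0: 7 unlike of 10 pairs (running 7/10).
From row 1: 5 unlike of 10 pairs (running 12/20).
From row 2: 7 unlike of 15 pairs (running 19/35).
From row 3: 1 unlike of 3 pairs (running 20/38).
Total adjacent occupied pairs: 38; unlike-type pairs: 20.

20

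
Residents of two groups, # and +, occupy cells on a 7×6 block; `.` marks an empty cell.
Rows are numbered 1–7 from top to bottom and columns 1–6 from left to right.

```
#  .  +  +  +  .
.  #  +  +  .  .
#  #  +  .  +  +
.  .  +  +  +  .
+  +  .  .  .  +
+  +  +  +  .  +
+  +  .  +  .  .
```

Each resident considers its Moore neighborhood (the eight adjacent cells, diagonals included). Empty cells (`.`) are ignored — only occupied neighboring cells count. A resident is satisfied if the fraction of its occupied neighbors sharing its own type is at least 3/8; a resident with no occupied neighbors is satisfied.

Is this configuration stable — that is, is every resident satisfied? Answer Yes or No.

Yes

(1,1)# 1/1 ✓
(1,3)+ 3/4 ✓
(1,4)+ 4/4 ✓
(1,5)+ 2/2 ✓
(2,2)# 3/6 ✓
(2,3)+ 4/6 ✓
(2,4)+ 6/6 ✓
(3,1)# 2/2 ✓
(3,2)# 2/5 ✓
(3,3)+ 4/6 ✓
(3,5)+ 4/4 ✓
(3,6)+ 2/2 ✓
(4,3)+ 3/4 ✓
(4,4)+ 4/4 ✓
(4,5)+ 4/4 ✓
(5,1)+ 3/3 ✓
(5,2)+ 5/5 ✓
(5,6)+ 2/2 ✓
(6,1)+ 5/5 ✓
(6,2)+ 6/6 ✓
(6,3)+ 5/5 ✓
(6,4)+ 2/2 ✓
(6,6)+ 1/1 ✓
(7,1)+ 3/3 ✓
(7,2)+ 4/4 ✓
(7,4)+ 2/2 ✓
All meet the threshold, so the configuration is stable.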